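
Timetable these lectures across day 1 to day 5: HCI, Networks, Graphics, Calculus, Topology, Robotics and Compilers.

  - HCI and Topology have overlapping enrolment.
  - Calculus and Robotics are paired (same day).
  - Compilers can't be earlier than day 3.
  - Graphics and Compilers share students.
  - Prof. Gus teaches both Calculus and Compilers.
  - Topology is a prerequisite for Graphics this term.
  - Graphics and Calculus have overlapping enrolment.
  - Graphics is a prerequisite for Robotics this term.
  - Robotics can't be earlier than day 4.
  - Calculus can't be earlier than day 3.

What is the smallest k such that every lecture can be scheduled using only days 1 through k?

4

The precedence chain requires at least 3 distinct days.
Robotics can't be placed before day 4, so the schedule must run through at least day 4.
4 works (last occupied day: day 4): for example Calculus in day 4; Compilers in day 3; Graphics in day 2; HCI in day 2; Robotics in day 4; Topology in day 1; Networks in day 1.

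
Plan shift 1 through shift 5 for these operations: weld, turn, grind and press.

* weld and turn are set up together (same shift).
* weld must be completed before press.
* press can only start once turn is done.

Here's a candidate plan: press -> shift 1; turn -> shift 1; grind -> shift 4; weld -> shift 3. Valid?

weld and turn are set up together (same shift) — violated.
weld must be completed before press — violated.
press can only start once turn is done — violated.

No. weld must be completed before press is not satisfied.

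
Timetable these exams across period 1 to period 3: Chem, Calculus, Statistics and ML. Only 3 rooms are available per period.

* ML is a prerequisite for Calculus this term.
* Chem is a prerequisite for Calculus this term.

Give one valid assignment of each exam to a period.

Chem -> period 1, Calculus -> period 2, ML -> period 1, Statistics -> period 1

Checking: Chem(period 1) before Calculus(period 2); ML(period 1) before Calculus(period 2); max 3 per period (cap 3).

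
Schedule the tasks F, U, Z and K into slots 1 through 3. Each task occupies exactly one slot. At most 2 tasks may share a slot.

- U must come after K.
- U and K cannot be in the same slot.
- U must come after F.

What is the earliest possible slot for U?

Precedence pushes U to at least 2.
U at 2 is achievable: K -> 1, U -> 2, Z -> 2, F -> 1.

2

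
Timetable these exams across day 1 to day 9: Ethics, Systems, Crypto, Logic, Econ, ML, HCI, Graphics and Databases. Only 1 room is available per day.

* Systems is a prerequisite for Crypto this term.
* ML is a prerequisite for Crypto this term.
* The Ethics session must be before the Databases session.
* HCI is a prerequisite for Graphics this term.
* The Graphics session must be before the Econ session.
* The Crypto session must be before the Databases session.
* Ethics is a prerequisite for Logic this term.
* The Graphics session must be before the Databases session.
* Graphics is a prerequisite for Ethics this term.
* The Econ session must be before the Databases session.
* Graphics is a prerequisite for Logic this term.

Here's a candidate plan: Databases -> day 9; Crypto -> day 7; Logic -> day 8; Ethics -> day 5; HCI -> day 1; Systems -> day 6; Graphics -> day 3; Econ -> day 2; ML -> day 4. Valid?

The Graphics session must be before the Databases session — holds.
The Crypto session must be before the Databases session — holds.
Graphics is a prerequisite for Logic this term — holds.
Ethics is a prerequisite for Logic this term — holds.
HCI is a prerequisite for Graphics this term — holds.
The Ethics session must be before the Databases session — holds.
ML is a prerequisite for Crypto this term — holds.
Only 1 room is available per day — holds.
Systems is a prerequisite for Crypto this term — holds.
The Graphics session must be before the Econ session — violated.
Graphics is a prerequisite for Ethics this term — holds.
The Econ session must be before the Databases session — holds.

Invalid. The Graphics session must be before the Econ session.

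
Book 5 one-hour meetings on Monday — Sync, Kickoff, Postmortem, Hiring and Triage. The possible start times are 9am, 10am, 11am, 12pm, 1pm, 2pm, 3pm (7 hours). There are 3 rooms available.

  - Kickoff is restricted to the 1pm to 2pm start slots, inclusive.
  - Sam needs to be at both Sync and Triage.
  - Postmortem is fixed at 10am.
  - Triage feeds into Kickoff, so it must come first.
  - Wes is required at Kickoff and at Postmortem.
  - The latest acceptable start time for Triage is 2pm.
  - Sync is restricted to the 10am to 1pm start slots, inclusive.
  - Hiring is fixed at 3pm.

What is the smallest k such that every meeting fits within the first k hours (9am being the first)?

The precedence chain requires at least 2 distinct hours.
With at most 3 per hour and 5 meetings, at least 2 hours are needed.
Hiring can't be placed before 3pm — that is hour 7 counting from 9am — so the schedule must run through at least 7 hours.
7 works (last occupied hour: 3pm): for example Postmortem in 10am; Hiring in 3pm; Sync in 10am; Triage in 9am; Kickoff in 1pm.

7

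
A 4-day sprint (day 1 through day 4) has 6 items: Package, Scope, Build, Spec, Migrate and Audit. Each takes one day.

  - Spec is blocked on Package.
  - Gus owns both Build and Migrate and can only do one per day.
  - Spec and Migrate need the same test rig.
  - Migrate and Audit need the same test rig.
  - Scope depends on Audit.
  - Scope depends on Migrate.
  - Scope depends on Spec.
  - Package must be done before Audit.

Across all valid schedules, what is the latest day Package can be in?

Downstream work caps Package at day 2.
Package at day 2 is achievable: Migrate -> day 1, Package -> day 2, Spec -> day 3, Scope -> day 4, Build -> day 2, Audit -> day 3.

day 2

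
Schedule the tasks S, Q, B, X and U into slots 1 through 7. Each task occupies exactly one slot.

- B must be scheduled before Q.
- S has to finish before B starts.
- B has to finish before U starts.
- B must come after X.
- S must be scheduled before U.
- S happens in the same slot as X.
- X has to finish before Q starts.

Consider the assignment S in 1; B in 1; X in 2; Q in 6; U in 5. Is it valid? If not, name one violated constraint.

No. B must come after X is not satisfied.

S must be scheduled before U — holds.
B must be scheduled before Q — holds.
S happens in the same slot as X — violated.
S has to finish before B starts — violated.
B has to finish before U starts — holds.
B must come after X — violated.
X has to finish before Q starts — holds.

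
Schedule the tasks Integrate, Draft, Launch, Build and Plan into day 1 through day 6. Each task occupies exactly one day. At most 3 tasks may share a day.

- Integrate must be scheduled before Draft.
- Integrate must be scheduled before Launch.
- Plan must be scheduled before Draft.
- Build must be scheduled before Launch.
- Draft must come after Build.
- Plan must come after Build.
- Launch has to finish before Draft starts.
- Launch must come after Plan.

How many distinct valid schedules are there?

48

Splitting on Integrate: it can be day 1 (15), day 2 (15), day 3 (12), day 4 (6). Listing each branch's schedules as (Draft, Launch, Build, Plan) by day number:
Integrate=day 1: (4,3,1,2) (5,3,1,2) (5,4,1,2) (5,4,1,3) (5,4,2,3) (6,3,1,2) (6,4,1,2) (6,4,1,3) (6,4,2,3) (6,5,1,2) (6,5,1,3) (6,5,1,4) (6,5,2,3) (6,5,2,4) (6,5,3,4) — 15.
Integrate=day 2: (4,3,1,2) (5,3,1,2) (5,4,1,2) (5,4,1,3) (5,4,2,3) (6,3,1,2) (6,4,1,2) (6,4,1,3) (6,4,2,3) (6,5,1,2) (6,5,1,3) (6,5,1,4) (6,5,2,3) (6,5,2,4) (6,5,3,4) — 15.
Integrate=day 3: (5,4,1,2) (5,4,1,3) (5,4,2,3) (6,4,1,2) (6,4,1,3) (6,4,2,3) (6,5,1,2) (6,5,1,3) (6,5,1,4) (6,5,2,3) (6,5,2,4) (6,5,3,4) — 12.
Integrate=day 4: (6,5,1,2) (6,5,1,3) (6,5,1,4) (6,5,2,3) (6,5,2,4) (6,5,3,4) — 6.
Summing: 15 + 15 + 12 + 6 = 48.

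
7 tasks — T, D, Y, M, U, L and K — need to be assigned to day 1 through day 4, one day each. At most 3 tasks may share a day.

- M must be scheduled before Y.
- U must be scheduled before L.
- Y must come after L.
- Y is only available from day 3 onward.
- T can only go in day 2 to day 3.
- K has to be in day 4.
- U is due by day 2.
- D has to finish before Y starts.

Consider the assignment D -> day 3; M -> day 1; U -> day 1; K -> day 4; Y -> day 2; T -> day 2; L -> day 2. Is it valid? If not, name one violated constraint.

T can only go in day 2 to day 3 — holds.
U must be scheduled before L — holds.
Y is only available from day 3 onward — violated.
Y must come after L — violated.
K has to be in day 4 — holds.
U is due by day 2 — holds.
D has to finish before Y starts — violated.
M must be scheduled before Y — holds.
At most 3 tasks may share a day — holds.

Invalid. Y is only available from day 3 onward.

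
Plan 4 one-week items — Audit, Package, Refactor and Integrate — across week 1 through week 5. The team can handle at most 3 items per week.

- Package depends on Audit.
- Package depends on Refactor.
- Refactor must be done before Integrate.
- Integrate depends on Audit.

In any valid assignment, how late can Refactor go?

Downstream work caps Refactor at week 4.
Refactor at week 4 is achievable: Integrate in week 5; Refactor in week 4; Package in week 5; Audit in week 1.

week 4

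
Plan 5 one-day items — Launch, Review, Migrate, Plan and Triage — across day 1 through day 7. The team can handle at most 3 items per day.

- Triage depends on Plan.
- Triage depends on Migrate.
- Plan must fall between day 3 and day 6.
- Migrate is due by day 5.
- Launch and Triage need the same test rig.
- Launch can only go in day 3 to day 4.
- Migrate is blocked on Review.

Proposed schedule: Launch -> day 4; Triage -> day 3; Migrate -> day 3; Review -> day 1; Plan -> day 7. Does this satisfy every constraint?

Launch can only go in day 3 to day 4 — holds.
Plan must fall between day 3 and day 6 — violated.
The team can handle at most 3 items per day — holds.
Migrate is blocked on Review — holds.
Triage depends on Migrate — violated.
Migrate is due by day 5 — holds.
Launch and Triage need the same test rig — holds.
Triage depends on Plan — violated.

No — it violates: Triage depends on Plan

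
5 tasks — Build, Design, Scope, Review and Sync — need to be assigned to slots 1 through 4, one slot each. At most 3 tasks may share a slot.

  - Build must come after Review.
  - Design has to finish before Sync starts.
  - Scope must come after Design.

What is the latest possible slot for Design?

Downstream work caps Design at 3.
Design at 3 is achievable: Review -> 1, Sync -> 4, Design -> 3, Scope -> 4, Build -> 2.

3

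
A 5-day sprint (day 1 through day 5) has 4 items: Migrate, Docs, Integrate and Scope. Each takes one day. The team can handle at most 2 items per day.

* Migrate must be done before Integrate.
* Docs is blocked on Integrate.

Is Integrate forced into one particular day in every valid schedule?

No

Integrate can be day 2 (e.g. Docs in day 3, Scope in day 1, Migrate in day 1, Integrate in day 2) or day 3 (e.g. Migrate -> day 1; Scope -> day 1; Integrate -> day 3; Docs -> day 4).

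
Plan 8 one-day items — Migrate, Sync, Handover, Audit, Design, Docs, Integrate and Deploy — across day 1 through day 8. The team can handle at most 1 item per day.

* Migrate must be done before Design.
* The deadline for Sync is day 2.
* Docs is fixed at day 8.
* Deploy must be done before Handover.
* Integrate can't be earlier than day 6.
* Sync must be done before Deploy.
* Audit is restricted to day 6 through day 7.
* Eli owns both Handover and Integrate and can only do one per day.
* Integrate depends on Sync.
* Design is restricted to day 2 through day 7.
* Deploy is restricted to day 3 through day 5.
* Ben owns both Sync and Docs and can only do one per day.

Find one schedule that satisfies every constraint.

Migrate -> day 2, Deploy -> day 3, Integrate -> day 7, Sync -> day 1, Docs -> day 8, Design -> day 4, Audit -> day 6, Handover -> day 5

Checking: Sync(day 1) before Deploy(day 3); Migrate(day 2) before Design(day 4); Sync(day 1) before Integrate(day 7); Deploy(day 3) before Handover(day 5); Handover(day 5) != Integrate(day 7); Sync(day 1) != Docs(day 8); Sync=day 1 in [day 1,day 2]; Audit=day 6 in [day 6,day 7]; Integrate=day 7 in [day 6,day 8]; Design=day 4 in [day 2,day 7]; Deploy=day 3 in [day 3,day 5]; Docs=day 8 in [day 8,day 8]; max 1 per day (cap 1).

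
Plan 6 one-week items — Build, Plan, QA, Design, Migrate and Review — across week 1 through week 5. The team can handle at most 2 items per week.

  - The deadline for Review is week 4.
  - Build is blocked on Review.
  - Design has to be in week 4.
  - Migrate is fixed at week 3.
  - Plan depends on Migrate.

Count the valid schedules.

Splitting on Build: it can be week 2 (9), week 3 (14), week 4 (11), week 5 (25). Listing each branch's schedules as (Plan, QA, Design, Migrate, Review) by week number:
Build=week 2: (4,1,4,3,1) (4,2,4,3,1) (4,3,4,3,1) (4,5,4,3,1) (5,1,4,3,1) (5,2,4,3,1) (5,3,4,3,1) (5,4,4,3,1) (5,5,4,3,1) — 9.
Build=week 3: (4,1,4,3,1) (4,1,4,3,2) (4,2,4,3,1) (4,2,4,3,2) (4,5,4,3,1) (4,5,4,3,2) (5,1,4,3,1) (5,1,4,3,2) (5,2,4,3,1) (5,2,4,3,2) (5,4,4,3,1) (5,4,4,3,2) (5,5,4,3,1) (5,5,4,3,2) — 14.
Build=week 4: (5,1,4,3,1) (5,1,4,3,2) (5,1,4,3,3) (5,2,4,3,1) (5,2,4,3,2) (5,2,4,3,3) (5,3,4,3,1) (5,3,4,3,2) (5,5,4,3,1) (5,5,4,3,2) (5,5,4,3,3) — 11.
Build=week 5: (4,1,4,3,1) (4,1,4,3,2) (4,1,4,3,3) (4,2,4,3,1) (4,2,4,3,2) (4,2,4,3,3) (4,3,4,3,1) (4,3,4,3,2) (4,5,4,3,1) (4,5,4,3,2) (4,5,4,3,3) (5,1,4,3,1) (5,1,4,3,2) (5,1,4,3,3) (5,1,4,3,4) (5,2,4,3,1) (5,2,4,3,2) (5,2,4,3,3) (5,2,4,3,4) (5,3,4,3,1) (5,3,4,3,2) (5,3,4,3,4) (5,4,4,3,1) (5,4,4,3,2) (5,4,4,3,3) — 25.
Summing: 9 + 14 + 11 + 25 = 59.

59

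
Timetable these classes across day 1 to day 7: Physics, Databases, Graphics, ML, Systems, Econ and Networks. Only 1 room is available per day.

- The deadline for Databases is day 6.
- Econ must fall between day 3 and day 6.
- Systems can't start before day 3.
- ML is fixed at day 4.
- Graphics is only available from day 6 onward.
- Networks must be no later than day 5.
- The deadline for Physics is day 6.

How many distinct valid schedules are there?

44

Splitting on Physics: it can be day 1 (14), day 2 (14), day 3 (6), day 5 (6), day 6 (4). Listing each branch's schedules as (Databases, Graphics, ML, Systems, Econ, Networks) by day number:
Physics=day 1: (2,6,4,7,3,5) (2,6,4,7,5,3) (2,7,4,3,6,5) (2,7,4,5,6,3) (2,7,4,6,3,5) (2,7,4,6,5,3) (3,6,4,7,5,2) (3,7,4,5,6,2) (3,7,4,6,5,2) (5,6,4,7,3,2) (5,7,4,3,6,2) (5,7,4,6,3,2) (6,7,4,3,5,2) (6,7,4,5,3,2) — 14.
Physics=day 2: (1,6,4,7,3,5) (1,6,4,7,5,3) (1,7,4,3,6,5) (1,7,4,5,6,3) (1,7,4,6,3,5) (1,7,4,6,5,3) (3,6,4,7,5,1) (3,7,4,5,6,1) (3,7,4,6,5,1) (5,6,4,7,3,1) (5,7,4,3,6,1) (5,7,4,6,3,1) (6,7,4,3,5,1) (6,7,4,5,3,1) — 14.
Physics=day 3: (1,6,4,7,5,2) (1,7,4,5,6,2) (1,7,4,6,5,2) (2,6,4,7,5,1) (2,7,4,5,6,1) (2,7,4,6,5,1) — 6.
Physics=day 5: (1,6,4,7,3,2) (1,7,4,3,6,2) (1,7,4,6,3,2) (2,6,4,7,3,1) (2,7,4,3,6,1) (2,7,4,6,3,1) — 6.
Physics=day 6: (1,7,4,3,5,2) (1,7,4,5,3,2) (2,7,4,3,5,1) (2,7,4,5,3,1) — 4.
Summing: 14 + 14 + 6 + 6 + 4 = 44.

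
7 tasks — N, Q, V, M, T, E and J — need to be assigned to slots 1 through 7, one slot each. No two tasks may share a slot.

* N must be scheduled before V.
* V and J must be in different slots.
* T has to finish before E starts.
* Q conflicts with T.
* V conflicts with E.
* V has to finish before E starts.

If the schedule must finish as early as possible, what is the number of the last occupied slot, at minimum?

slot 7

The precedence chain requires at least 3 distinct slots.
With at most 1 per slot and 7 tasks, at least 7 slots are needed.
7 works (last occupied slot: 7): for example J in 7, M in 6, E in 4, Q in 5, V in 2, T in 3, N in 1.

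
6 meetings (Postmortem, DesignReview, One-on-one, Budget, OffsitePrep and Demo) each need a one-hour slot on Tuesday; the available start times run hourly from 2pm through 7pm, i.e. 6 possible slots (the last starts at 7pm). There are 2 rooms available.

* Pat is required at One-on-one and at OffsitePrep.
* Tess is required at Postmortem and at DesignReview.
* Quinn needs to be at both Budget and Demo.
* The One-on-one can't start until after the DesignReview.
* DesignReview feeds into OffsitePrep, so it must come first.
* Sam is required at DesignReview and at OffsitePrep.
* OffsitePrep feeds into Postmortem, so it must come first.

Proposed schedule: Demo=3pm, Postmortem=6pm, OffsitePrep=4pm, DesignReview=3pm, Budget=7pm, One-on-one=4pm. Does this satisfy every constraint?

OffsitePrep feeds into Postmortem, so it must come first — holds.
There are 2 rooms available — holds.
Tess is required at Postmortem and at DesignReview — holds.
DesignReview feeds into OffsitePrep, so it must come first — holds.
The One-on-one can't start until after the DesignReview — holds.
Sam is required at DesignReview and at OffsitePrep — holds.
Pat is required at One-on-one and at OffsitePrep — violated.
Quinn needs to be at both Budget and Demo — holds.

No — it violates: Pat is required at One-on-one and at OffsitePrep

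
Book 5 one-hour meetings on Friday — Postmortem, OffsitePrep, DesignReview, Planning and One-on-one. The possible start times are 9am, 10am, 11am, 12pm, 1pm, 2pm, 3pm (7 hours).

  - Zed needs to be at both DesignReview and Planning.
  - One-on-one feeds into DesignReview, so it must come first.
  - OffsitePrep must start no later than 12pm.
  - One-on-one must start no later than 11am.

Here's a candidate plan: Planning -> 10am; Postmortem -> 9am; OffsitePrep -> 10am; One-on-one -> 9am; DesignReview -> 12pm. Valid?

Valid

One-on-one must start no later than 11am — holds.
Zed needs to be at both DesignReview and Planning — holds.
OffsitePrep must start no later than 12pm — holds.
One-on-one feeds into DesignReview, so it must come first — holds.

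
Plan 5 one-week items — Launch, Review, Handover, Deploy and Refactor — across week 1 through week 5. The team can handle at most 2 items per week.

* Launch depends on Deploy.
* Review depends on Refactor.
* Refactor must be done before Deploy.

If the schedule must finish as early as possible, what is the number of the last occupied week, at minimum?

week 3

The precedence chain requires at least 3 distinct weeks.
With at most 2 per week and 5 tasks, at least 3 weeks are needed.
3 works (last occupied week: week 3): for example Deploy -> week 2; Review -> week 2; Launch -> week 3; Refactor -> week 1; Handover -> week 1.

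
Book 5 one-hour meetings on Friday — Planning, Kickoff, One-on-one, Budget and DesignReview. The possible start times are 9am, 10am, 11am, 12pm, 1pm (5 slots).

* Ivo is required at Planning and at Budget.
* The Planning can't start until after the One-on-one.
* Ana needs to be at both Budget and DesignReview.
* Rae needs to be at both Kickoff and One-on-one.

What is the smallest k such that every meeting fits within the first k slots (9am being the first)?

2

The precedence chain requires at least 2 distinct slots.
2 works (last occupied slot: 10am): for example One-on-one=9am, DesignReview=10am, Planning=10am, Kickoff=10am, Budget=9am.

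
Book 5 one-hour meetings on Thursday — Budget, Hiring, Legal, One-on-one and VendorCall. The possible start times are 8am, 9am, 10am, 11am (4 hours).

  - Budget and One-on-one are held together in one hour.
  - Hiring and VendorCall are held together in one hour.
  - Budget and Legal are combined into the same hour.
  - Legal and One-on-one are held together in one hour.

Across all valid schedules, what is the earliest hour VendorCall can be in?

8am

VendorCall at 8am is achievable: Legal -> 8am, One-on-one -> 8am, VendorCall -> 8am, Hiring -> 8am, Budget -> 8am.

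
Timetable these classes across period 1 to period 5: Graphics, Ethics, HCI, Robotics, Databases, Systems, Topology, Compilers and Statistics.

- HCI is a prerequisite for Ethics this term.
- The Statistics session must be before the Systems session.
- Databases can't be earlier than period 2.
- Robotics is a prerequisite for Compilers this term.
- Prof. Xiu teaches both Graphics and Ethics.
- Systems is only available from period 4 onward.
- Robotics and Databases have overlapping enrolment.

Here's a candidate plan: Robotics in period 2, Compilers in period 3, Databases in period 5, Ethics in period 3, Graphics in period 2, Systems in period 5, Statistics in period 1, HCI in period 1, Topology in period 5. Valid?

Systems is only available from period 4 onward — holds.
Robotics and Databases have overlapping enrolment — holds.
Robotics is a prerequisite for Compilers this term — holds.
The Statistics session must be before the Systems session — holds.
Databases can't be earlier than period 2 — holds.
Prof. Xiu teaches both Graphics and Ethics — holds.
HCI is a prerequisite for Ethics this term — holds.

Yes, all constraints hold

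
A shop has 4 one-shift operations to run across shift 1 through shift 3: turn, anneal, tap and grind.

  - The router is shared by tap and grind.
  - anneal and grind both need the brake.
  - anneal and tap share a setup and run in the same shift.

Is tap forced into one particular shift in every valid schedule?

tap can be shift 1 (e.g. grind -> shift 2, tap -> shift 1, anneal -> shift 1, turn -> shift 1) or shift 2 (e.g. anneal -> shift 2; tap -> shift 2; turn -> shift 1; grind -> shift 1).

No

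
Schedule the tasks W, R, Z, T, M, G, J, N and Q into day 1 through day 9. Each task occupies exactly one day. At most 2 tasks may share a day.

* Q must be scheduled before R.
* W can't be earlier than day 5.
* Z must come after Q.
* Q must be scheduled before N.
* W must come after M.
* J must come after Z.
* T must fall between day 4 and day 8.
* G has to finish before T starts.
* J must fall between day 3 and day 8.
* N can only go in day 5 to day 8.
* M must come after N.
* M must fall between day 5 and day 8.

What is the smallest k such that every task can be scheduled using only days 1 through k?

The precedence chain requires at least 4 distinct days.
With at most 2 per day and 9 tasks, at least 5 days are needed.
Propagating the time windows through the other constraints, W can't land before day 7, so the schedule must run through at least day 7.
7 works (last occupied day: day 7): for example W=day 7; T=day 4; J=day 3; G=day 1; R=day 2; Z=day 2; N=day 5; M=day 6; Q=day 1.

7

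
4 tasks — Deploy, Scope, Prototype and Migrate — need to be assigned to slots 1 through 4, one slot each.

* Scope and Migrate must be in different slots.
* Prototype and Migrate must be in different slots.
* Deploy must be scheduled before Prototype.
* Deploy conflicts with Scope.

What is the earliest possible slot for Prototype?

Precedence pushes Prototype to at least 2.
Prototype at 2 is achievable: Prototype=2; Deploy=1; Scope=2; Migrate=1.

2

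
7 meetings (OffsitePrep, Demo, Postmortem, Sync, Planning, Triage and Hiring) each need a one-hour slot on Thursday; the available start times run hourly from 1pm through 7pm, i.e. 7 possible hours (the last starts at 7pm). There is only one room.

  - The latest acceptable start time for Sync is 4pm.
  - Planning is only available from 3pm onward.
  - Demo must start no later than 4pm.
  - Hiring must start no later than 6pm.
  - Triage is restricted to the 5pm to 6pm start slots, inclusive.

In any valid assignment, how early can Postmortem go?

Postmortem at 1pm is achievable: Demo=2pm; Planning=4pm; Sync=3pm; Hiring=6pm; Triage=5pm; OffsitePrep=7pm; Postmortem=1pm.

1pm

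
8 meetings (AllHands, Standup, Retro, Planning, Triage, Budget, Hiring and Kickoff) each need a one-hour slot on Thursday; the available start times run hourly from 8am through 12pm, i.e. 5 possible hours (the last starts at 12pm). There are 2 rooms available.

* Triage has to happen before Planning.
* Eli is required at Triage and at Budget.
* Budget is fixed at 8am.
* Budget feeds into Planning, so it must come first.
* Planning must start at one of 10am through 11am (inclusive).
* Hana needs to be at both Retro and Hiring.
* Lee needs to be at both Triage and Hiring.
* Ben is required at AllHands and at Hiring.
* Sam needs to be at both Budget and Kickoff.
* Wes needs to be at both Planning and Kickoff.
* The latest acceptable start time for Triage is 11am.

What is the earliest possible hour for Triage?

9am

Triage's own window allows nothing later than 11am; downstream work caps Triage at 10am.
Triage at 9am is achievable: Retro -> 10am, Hiring -> 11am, Kickoff -> 11am, Budget -> 8am, AllHands -> 8am, Standup -> 9am, Triage -> 9am, Planning -> 10am.
Nothing earlier works — the conflict and capacity constraints rule out every hour before 9am.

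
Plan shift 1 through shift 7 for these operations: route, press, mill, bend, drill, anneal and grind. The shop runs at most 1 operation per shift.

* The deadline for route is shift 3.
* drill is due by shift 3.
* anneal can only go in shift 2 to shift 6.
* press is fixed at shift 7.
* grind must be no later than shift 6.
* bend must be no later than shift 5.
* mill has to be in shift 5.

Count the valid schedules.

22

Splitting on route: it can be shift 1 (8), shift 2 (7), shift 3 (7). Listing each branch's schedules as (press, mill, bend, drill, anneal, grind) by shift number:
route=shift 1: (7,5,2,3,4,6) (7,5,2,3,6,4) (7,5,3,2,4,6) (7,5,3,2,6,4) (7,5,4,2,3,6) (7,5,4,2,6,3) (7,5,4,3,2,6) (7,5,4,3,6,2) — 8.
route=shift 2: (7,5,1,3,4,6) (7,5,1,3,6,4) (7,5,3,1,4,6) (7,5,3,1,6,4) (7,5,4,1,3,6) (7,5,4,1,6,3) (7,5,4,3,6,1) — 7.
route=shift 3: (7,5,1,2,4,6) (7,5,1,2,6,4) (7,5,2,1,4,6) (7,5,2,1,6,4) (7,5,4,1,2,6) (7,5,4,1,6,2) (7,5,4,2,6,1) — 7.
Summing: 8 + 7 + 7 = 22.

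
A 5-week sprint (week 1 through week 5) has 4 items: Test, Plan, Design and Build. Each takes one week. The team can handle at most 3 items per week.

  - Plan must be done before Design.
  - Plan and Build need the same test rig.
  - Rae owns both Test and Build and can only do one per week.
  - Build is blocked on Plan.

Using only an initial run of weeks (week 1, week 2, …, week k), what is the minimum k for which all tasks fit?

2

The precedence chain requires at least 2 distinct weeks.
With at most 3 per week and 4 tasks, at least 2 weeks are needed.
2 works (last occupied week: week 2): for example Design -> week 2, Test -> week 1, Build -> week 2, Plan -> week 1.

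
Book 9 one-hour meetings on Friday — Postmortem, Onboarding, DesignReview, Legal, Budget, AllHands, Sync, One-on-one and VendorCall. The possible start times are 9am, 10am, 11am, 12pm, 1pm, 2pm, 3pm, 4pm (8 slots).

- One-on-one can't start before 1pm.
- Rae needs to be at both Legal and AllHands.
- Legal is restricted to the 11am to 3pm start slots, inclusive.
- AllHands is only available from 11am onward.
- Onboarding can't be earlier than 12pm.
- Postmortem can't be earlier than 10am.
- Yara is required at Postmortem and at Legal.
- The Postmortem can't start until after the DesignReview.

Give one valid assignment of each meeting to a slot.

Legal -> 11am, AllHands -> 12pm, DesignReview -> 9am, One-on-one -> 1pm, Sync -> 9am, Onboarding -> 12pm, Budget -> 9am, Postmortem -> 10am, VendorCall -> 9am

Checking: DesignReview(9am) before Postmortem(10am); Legal(11am) != AllHands(12pm); Postmortem(10am) != Legal(11am); Postmortem=10am in [10am,4pm]; AllHands=12pm in [11am,4pm]; One-on-one=1pm in [1pm,4pm]; Onboarding=12pm in [12pm,4pm]; Legal=11am in [11am,3pm].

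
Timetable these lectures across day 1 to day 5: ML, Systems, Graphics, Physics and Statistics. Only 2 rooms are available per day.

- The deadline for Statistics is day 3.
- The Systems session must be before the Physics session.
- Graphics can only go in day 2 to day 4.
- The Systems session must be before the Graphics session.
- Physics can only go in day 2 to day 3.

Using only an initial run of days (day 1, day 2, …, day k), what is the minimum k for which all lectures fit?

3

The precedence chain requires at least 2 distinct days.
With at most 2 per day and 5 lectures, at least 3 days are needed.
3 works (last occupied day: day 3): for example Statistics in day 3, ML in day 1, Physics in day 2, Graphics in day 2, Systems in day 1.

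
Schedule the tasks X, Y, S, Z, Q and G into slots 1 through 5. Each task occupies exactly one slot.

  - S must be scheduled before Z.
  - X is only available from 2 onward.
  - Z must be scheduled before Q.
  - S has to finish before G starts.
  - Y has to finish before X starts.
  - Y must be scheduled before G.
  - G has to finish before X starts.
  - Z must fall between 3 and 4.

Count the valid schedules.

Splitting on X: it can be 3 (3), 4 (15), 5 (36). Listing each branch's schedules as (Y, S, Z, Q, G):
X=3: (1,1,3,4,2) (1,1,3,5,2) (1,1,4,5,2) — 3.
X=4: (1,1,3,4,2) (1,1,3,4,3) (1,1,3,5,2) (1,1,3,5,3) (1,1,4,5,2) (1,1,4,5,3) (1,2,3,4,3) (1,2,3,5,3) (1,2,4,5,3) (2,1,3,4,3) (2,1,3,5,3) (2,1,4,5,3) (2,2,3,4,3) (2,2,3,5,3) (2,2,4,5,3) — 15.
X=5: (1,1,3,4,2) (1,1,3,4,3) (1,1,3,4,4) (1,1,3,5,2) (1,1,3,5,3) (1,1,3,5,4) (1,1,4,5,2) (1,1,4,5,3) (1,1,4,5,4) (1,2,3,4,3) (1,2,3,4,4) (1,2,3,5,3) (1,2,3,5,4) (1,2,4,5,3) (1,2,4,5,4) (1,3,4,5,4) (2,1,3,4,3) (2,1,3,4,4) (2,1,3,5,3) (2,1,3,5,4) (2,1,4,5,3) (2,1,4,5,4) (2,2,3,4,3) (2,2,3,4,4) (2,2,3,5,3) (2,2,3,5,4) (2,2,4,5,3) (2,2,4,5,4) (2,3,4,5,4) (3,1,3,4,4) (3,1,3,5,4) (3,1,4,5,4) (3,2,3,4,4) (3,2,3,5,4) (3,2,4,5,4) (3,3,4,5,4) — 36.
Summing: 3 + 15 + 36 = 54.

54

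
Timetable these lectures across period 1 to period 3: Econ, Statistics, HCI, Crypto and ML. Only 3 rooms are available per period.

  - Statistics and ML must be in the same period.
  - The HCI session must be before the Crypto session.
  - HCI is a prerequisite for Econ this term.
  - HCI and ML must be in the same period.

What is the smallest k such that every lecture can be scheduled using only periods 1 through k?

2

The precedence chain requires at least 2 distinct periods.
With at most 3 per period and 5 lectures, at least 2 periods are needed.
2 works (last occupied period: period 2): for example ML in period 1, Statistics in period 1, Crypto in period 2, HCI in period 1, Econ in period 2.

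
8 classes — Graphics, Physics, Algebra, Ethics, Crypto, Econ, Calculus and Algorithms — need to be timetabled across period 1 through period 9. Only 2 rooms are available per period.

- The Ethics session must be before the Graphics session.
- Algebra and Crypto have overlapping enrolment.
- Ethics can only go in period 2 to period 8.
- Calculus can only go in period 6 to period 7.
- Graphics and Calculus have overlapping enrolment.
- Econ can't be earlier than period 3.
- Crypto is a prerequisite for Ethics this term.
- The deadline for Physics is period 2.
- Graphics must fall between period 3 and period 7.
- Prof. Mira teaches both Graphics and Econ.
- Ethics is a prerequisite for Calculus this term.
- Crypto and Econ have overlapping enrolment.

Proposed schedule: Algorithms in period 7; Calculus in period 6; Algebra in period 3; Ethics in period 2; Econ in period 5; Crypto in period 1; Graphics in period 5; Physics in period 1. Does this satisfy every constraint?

No. Prof. Mira teaches both Graphics and Econ is not satisfied.

Ethics can only go in period 2 to period 8 — holds.
Crypto and Econ have overlapping enrolment — holds.
Prof. Mira teaches both Graphics and Econ — violated.
Graphics must fall between period 3 and period 7 — holds.
Ethics is a prerequisite for Calculus this term — holds.
Only 2 rooms are available per period — holds.
Calculus can only go in period 6 to period 7 — holds.
Graphics and Calculus have overlapping enrolment — holds.
Econ can't be earlier than period 3 — holds.
Crypto is a prerequisite for Ethics this term — holds.
The Ethics session must be before the Graphics session — holds.
The deadline for Physics is period 2 — holds.
Algebra and Crypto have overlapping enrolment — holds.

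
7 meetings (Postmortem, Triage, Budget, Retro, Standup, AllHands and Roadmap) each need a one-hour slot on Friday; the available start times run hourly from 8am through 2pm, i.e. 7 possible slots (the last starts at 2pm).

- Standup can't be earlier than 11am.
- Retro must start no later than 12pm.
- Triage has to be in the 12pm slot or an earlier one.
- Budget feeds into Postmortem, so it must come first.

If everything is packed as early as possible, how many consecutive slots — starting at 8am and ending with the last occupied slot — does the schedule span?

The precedence chain requires at least 2 distinct slots.
Standup can't be placed before 11am — that is slot 4 counting from 8am — so the schedule must run through at least 4 slots.
4 works (last occupied slot: 11am): for example Retro -> 8am; Triage -> 8am; Standup -> 11am; AllHands -> 8am; Postmortem -> 9am; Roadmap -> 8am; Budget -> 8am.

4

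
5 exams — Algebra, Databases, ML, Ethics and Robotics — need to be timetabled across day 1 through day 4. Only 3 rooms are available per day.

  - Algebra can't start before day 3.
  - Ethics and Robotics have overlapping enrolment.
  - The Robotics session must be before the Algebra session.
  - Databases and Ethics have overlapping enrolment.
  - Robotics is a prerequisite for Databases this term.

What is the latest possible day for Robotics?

Downstream work caps Robotics at day 3.
Robotics at day 3 is achievable: Robotics=day 3, Ethics=day 1, ML=day 1, Algebra=day 4, Databases=day 4.

day 3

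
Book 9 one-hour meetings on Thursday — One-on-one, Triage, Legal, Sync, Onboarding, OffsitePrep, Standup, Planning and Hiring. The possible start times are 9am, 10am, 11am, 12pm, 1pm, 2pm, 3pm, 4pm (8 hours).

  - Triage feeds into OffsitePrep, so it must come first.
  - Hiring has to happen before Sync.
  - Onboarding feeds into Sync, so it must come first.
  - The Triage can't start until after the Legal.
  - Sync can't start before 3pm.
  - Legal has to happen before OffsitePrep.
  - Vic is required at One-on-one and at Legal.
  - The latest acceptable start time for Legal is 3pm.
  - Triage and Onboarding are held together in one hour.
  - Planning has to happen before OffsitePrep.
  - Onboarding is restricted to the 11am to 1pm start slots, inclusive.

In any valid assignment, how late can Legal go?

Legal's own window allows nothing later than 3pm; downstream work caps Legal at 12pm.
Legal at 12pm is achievable: Hiring in 9am, One-on-one in 9am, OffsitePrep in 2pm, Triage in 1pm, Planning in 9am, Sync in 3pm, Onboarding in 1pm, Legal in 12pm, Standup in 9am.

12pm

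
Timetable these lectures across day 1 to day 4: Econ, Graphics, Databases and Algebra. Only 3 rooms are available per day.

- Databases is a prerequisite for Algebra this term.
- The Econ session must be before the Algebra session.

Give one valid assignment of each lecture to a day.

Graphics in day 1, Databases in day 1, Algebra in day 2, Econ in day 1

Checking: Databases(day 1) before Algebra(day 2); Econ(day 1) before Algebra(day 2); max 3 per day (cap 3).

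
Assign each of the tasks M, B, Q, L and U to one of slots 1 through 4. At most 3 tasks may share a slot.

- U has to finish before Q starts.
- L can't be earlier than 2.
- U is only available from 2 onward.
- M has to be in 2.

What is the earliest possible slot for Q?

Precedence pushes Q to at least 3.
Q at 3 is achievable: L in 2, B in 1, Q in 3, M in 2, U in 2.

3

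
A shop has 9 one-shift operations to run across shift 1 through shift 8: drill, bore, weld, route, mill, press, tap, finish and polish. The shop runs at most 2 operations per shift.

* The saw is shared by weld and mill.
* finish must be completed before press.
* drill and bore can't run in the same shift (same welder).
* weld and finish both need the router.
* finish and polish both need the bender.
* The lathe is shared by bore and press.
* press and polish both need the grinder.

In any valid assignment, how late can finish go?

Downstream work caps finish at shift 7.
finish at shift 7 is achievable: finish=shift 7; mill=shift 3; drill=shift 1; route=shift 2; press=shift 8; bore=shift 2; polish=shift 4; weld=shift 1; tap=shift 3.

shift 7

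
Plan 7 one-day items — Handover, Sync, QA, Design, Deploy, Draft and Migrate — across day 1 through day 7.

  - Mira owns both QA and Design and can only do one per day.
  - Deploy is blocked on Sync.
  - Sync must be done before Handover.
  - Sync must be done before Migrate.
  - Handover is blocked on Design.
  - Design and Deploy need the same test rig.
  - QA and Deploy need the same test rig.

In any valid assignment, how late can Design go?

day 6

Downstream work caps Design at day 6.
Design at day 6 is achievable: Migrate -> day 2, Handover -> day 7, Draft -> day 1, QA -> day 1, Design -> day 6, Deploy -> day 2, Sync -> day 1.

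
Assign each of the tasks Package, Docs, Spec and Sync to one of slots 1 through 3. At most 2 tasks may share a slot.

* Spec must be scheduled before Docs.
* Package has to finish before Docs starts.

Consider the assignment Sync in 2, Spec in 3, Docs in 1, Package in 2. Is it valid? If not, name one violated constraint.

No — it violates: Spec must be scheduled before Docs

Package has to finish before Docs starts — violated.
At most 2 tasks may share a slot — holds.
Spec must be scheduled before Docs — violated.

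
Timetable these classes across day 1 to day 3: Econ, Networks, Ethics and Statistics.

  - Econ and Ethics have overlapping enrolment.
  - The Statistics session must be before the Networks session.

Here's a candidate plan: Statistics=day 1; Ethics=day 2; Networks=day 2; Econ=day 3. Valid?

The Statistics session must be before the Networks session — holds.
Econ and Ethics have overlapping enrolment — holds.

Valid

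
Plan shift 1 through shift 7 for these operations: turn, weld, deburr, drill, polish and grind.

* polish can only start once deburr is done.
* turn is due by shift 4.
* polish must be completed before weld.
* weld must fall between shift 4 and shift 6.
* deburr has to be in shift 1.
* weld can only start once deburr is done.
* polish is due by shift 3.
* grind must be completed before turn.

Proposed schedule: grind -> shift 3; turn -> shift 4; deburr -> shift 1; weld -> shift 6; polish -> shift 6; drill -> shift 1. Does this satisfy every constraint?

weld must fall between shift 4 and shift 6 — holds.
polish can only start once deburr is done — holds.
turn is due by shift 4 — holds.
deburr has to be in shift 1 — holds.
polish is due by shift 3 — violated.
polish must be completed before weld — violated.
grind must be completed before turn — holds.
weld can only start once deburr is done — holds.

No — it violates: polish is due by shift 3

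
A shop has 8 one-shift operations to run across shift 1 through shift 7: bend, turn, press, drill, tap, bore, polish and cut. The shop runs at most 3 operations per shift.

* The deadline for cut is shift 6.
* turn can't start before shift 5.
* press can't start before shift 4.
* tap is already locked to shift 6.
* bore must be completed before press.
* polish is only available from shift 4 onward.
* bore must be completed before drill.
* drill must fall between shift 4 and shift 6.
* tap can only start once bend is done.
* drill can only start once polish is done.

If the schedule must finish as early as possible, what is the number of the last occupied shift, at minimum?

shift 6

The precedence chain requires at least 2 distinct shifts.
With at most 3 per shift and 8 operations, at least 3 shifts are needed.
tap can't be placed before shift 6, so the schedule must run through at least shift 6.
6 works (last occupied shift: shift 6): for example polish in shift 4, press in shift 4, cut in shift 1, bend in shift 1, bore in shift 1, drill in shift 5, turn in shift 5, tap in shift 6.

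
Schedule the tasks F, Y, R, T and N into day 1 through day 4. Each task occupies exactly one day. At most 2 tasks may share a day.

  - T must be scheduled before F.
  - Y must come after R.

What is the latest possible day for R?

day 3

Downstream work caps R at day 3.
R at day 3 is achievable: R=day 3; T=day 1; Y=day 4; F=day 2; N=day 1.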